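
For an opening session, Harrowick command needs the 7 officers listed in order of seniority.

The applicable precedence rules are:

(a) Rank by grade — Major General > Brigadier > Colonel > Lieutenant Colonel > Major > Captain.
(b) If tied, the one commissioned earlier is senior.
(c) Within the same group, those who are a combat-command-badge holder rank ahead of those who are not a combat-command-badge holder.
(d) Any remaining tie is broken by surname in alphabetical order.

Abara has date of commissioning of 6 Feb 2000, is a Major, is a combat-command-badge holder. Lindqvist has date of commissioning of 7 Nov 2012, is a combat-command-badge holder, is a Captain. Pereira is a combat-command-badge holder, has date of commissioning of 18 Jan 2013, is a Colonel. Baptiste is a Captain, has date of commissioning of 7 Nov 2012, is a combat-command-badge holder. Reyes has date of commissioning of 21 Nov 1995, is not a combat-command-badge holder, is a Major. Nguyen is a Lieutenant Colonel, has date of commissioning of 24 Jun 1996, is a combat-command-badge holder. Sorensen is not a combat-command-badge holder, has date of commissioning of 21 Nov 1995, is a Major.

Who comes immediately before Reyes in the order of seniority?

By grade: Pereira (Colonel); then Nguyen (Lieutenant Colonel); then Reyes, Sorensen and Abara (Major); then Baptiste and Lindqvist (Captain).
Among Reyes, Sorensen and Abara, by date of commissioning (earlier first): Reyes and Sorensen (21 Nov 1995) before Abara (6 Feb 2000).
Reyes and Sorensen are each not a combat-command-badge holder, so the next rule applies.
Among Reyes and Sorensen, alphabetically by surname: Reyes before Sorensen.
Baptiste and Lindqvist both have date of commissioning 7 Nov 2012, so the next rule applies.
Baptiste and Lindqvist are each a combat-command-badge holder, so the next rule applies.
Among Baptiste and Lindqvist, alphabetically by surname: Baptiste before Lindqvist.
Order: Pereira, Nguyen, Reyes, Sorensen, Abara, Baptiste, Lindqvist.

Nguyen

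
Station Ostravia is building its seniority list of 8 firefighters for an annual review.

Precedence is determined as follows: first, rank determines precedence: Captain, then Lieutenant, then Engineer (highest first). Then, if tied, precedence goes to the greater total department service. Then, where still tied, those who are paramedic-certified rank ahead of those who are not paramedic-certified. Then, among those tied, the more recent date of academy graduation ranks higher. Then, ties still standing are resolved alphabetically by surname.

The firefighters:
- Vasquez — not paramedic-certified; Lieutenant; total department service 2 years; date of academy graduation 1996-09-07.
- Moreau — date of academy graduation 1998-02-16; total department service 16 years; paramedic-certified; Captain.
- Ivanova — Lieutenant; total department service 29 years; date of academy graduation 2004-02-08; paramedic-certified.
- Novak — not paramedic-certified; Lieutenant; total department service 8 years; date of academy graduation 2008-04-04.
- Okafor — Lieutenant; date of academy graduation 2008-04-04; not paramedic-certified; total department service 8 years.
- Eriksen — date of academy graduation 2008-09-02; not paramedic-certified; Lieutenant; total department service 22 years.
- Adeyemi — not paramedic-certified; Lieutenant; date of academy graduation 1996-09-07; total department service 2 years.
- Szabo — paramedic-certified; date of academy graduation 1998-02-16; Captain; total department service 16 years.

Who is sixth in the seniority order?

By rank: Moreau and Szabo (Captain); then Ivanova, Eriksen, Novak, Okafor, Adeyemi and Vasquez (Lieutenant).
Moreau and Szabo both have total department service 16 years, so the next rule applies.
Moreau and Szabo are each paramedic-certified, so the next rule applies.
Moreau and Szabo both have date of academy graduation 1998-02-16, so the next rule applies.
Among Moreau and Szabo, alphabetically by surname: Moreau before Szabo.
Among Ivanova, Eriksen, Novak, Okafor, Adeyemi and Vasquez, by total department service (higher first): Ivanova (29 years) before Eriksen (22 years) before Novak and Okafor (8 years) before Adeyemi and Vasquez (2 years).
Novak and Okafor are each not paramedic-certified, so the next rule applies.
Novak and Okafor both have date of academy graduation 2008-04-04, so the next rule applies.
Among Novak and Okafor, alphabetically by surname: Novak before Okafor.
Adeyemi and Vasquez are each not paramedic-certified, so the next rule applies.
Adeyemi and Vasquez both have date of academy graduation 1996-09-07, so the next rule applies.
Among Adeyemi and Vasquez, alphabetically by surname: Adeyemi before Vasquez.
Order: Moreau, Szabo, Ivanova, Eriksen, Novak, Okafor, Adeyemi, Vasquez.

Okafor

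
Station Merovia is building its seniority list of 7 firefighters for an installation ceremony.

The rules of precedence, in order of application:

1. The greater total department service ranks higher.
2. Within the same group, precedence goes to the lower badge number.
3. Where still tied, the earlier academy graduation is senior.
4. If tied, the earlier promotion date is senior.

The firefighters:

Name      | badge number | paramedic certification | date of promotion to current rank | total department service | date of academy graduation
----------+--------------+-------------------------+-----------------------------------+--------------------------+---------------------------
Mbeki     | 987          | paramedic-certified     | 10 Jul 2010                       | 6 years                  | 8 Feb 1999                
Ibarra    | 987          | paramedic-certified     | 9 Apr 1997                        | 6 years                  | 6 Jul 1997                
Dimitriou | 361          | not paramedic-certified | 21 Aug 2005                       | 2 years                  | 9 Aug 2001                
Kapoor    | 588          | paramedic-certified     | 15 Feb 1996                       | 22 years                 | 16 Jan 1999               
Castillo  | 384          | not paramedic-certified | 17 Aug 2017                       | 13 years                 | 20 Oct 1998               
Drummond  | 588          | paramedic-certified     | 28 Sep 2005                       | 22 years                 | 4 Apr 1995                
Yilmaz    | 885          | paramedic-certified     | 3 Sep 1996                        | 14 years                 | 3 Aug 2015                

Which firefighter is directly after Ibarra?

By total department service (higher first): Drummond and Kapoor (both 22 years); then Yilmaz (14 years); then Castillo (13 years); then Ibarra and Mbeki (both 6 years); then Dimitriou (2 years).
Drummond and Kapoor both have badge number 588, so the next rule applies.
Among Drummond and Kapoor, by date of academy graduation (earlier first): Drummond (4 Apr 1995) before Kapoor (16 Jan 1999).
Ibarra and Mbeki both have badge number 987, so the next rule applies.
Among Ibarra and Mbeki, by date of academy graduation (earlier first): Ibarra (6 Jul 1997) before Mbeki (8 Feb 1999).
Order: Drummond, Kapoor, Yilmaz, Castillo, Ibarra, Mbeki, Dimitriou.

Mbeki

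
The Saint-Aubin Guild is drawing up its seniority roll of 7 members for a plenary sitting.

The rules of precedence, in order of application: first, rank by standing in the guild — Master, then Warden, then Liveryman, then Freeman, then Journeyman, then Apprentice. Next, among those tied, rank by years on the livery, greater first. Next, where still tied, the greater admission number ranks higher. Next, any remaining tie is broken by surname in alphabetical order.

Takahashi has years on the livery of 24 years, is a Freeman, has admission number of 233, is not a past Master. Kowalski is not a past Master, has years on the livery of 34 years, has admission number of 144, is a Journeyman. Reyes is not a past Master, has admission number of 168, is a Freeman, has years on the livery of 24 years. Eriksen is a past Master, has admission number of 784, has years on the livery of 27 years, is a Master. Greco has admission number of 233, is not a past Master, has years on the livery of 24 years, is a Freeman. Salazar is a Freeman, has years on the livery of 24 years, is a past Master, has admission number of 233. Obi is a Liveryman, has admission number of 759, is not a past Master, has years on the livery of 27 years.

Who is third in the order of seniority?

Greco

By standing in the guild: Eriksen (Master); then Obi (Liveryman); then Greco, Salazar, Takahashi and Reyes (Freeman); then Kowalski (Journeyman).
Greco, Salazar, Takahashi and Reyes all have years on the livery 24 years, so the next rule applies.
Among Greco, Salazar, Takahashi and Reyes, by admission number (higher first): Greco, Salazar and Takahashi (233) before Reyes (168).
Among Greco, Salazar and Takahashi, alphabetically by surname: Greco before Salazar before Takahashi.
Order: Eriksen, Obi, Greco, Salazar, Takahashi, Reyes, Kowalski.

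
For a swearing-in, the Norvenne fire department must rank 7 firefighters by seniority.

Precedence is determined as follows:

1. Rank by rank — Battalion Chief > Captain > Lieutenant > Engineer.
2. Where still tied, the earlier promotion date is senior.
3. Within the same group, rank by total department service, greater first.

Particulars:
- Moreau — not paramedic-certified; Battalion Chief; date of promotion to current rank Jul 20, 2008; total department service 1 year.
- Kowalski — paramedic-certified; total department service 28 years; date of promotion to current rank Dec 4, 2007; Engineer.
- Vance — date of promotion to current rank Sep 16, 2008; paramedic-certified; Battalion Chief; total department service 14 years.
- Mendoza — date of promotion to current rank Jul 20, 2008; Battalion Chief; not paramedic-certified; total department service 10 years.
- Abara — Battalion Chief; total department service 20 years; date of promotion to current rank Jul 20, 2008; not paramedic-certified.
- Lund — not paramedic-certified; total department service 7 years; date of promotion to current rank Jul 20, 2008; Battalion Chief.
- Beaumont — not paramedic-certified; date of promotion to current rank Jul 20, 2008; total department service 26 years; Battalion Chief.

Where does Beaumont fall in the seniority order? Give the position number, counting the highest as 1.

By rank: Beaumont, Abara, Mendoza, Lund, Moreau and Vance (Battalion Chief); then Kowalski (Engineer).
Among Beaumont, Abara, Mendoza, Lund, Moreau and Vance, by date of promotion to current rank (earlier first): Beaumont, Abara, Mendoza, Lund and Moreau (Jul 20, 2008) before Vance (Sep 16, 2008).
Among Beaumont, Abara, Mendoza, Lund and Moreau, by total department service (higher first): Beaumont (26 years) before Abara (20 years) before Mendoza (10 years) before Lund (7 years) before Moreau (1 year).
Order: Beaumont, Abara, Mendoza, Lund, Moreau, Vance, Kowalski. So position 1.

1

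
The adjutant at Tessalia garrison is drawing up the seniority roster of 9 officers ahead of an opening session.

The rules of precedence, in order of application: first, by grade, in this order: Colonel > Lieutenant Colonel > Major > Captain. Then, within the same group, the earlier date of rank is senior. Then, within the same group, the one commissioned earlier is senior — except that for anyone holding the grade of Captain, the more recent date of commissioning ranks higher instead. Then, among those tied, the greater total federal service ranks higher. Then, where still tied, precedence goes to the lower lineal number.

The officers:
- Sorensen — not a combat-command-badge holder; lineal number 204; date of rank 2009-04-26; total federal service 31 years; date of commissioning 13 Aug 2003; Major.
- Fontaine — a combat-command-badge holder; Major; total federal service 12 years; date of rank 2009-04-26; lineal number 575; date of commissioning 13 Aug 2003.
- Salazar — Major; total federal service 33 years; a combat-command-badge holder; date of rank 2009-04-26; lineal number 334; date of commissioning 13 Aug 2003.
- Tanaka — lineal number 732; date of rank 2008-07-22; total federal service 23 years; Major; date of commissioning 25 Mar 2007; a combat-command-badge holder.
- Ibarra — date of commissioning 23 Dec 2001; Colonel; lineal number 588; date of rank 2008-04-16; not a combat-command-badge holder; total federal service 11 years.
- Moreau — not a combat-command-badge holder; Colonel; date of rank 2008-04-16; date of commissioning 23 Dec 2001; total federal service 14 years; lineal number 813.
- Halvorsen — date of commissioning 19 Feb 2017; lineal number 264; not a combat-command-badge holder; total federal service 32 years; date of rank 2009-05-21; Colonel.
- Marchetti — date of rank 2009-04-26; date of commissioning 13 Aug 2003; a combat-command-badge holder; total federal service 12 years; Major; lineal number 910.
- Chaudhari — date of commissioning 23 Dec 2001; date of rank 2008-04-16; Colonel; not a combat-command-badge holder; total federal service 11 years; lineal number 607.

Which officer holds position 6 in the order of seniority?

By grade: Moreau, Ibarra, Chaudhari and Halvorsen (Colonel); then Tanaka, Salazar, Sorensen, Fontaine and Marchetti (Major).
Among Moreau, Ibarra, Chaudhari and Halvorsen, by date of rank (earlier first): Moreau, Ibarra and Chaudhari (2008-04-16) before Halvorsen (2009-05-21).
Moreau, Ibarra and Chaudhari all have date of commissioning 23 Dec 2001, so the next rule applies.
Among Moreau, Ibarra and Chaudhari, by total federal service (higher first): Moreau (14 years) before Ibarra and Chaudhari (11 years).
Among Ibarra and Chaudhari, by lineal number (lower first): Ibarra (588) before Chaudhari (607).
Among Tanaka, Salazar, Sorensen, Fontaine and Marchetti, by date of rank (earlier first): Tanaka (2008-07-22) before Salazar, Sorensen, Fontaine and Marchetti (2009-04-26).
Salazar, Sorensen, Fontaine and Marchetti all have date of commissioning 13 Aug 2003, so the next rule applies.
Among Salazar, Sorensen, Fontaine and Marchetti, by total federal service (higher first): Salazar (33 years) before Sorensen (31 years) before Fontaine and Marchetti (12 years).
Among Fontaine and Marchetti, by lineal number (lower first): Fontaine (575) before Marchetti (910).
Order: Moreau, Ibarra, Chaudhari, Halvorsen, Tanaka, Salazar, Sorensen, Fontaine, Marchetti.

Salazar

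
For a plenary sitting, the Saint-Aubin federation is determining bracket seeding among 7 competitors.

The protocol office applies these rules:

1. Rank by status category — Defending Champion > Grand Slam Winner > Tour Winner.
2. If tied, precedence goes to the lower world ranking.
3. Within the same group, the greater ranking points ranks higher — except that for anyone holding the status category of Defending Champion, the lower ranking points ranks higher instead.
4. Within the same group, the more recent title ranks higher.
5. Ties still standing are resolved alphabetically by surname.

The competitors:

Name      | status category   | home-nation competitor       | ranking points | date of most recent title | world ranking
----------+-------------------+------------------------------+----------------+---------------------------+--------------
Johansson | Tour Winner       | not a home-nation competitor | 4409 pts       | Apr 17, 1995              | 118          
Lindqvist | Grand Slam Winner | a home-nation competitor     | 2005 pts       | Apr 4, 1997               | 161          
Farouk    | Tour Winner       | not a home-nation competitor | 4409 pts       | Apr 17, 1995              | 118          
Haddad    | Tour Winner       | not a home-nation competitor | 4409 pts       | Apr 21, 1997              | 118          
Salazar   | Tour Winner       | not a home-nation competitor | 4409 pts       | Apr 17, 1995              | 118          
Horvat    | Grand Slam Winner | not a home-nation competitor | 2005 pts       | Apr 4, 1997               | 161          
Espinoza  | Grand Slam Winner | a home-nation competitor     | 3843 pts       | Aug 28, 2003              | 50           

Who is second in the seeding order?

By status category: Espinoza, Horvat and Lindqvist (Grand Slam Winner); then Haddad, Farouk, Johansson and Salazar (Tour Winner).
Among Espinoza, Horvat and Lindqvist, by world ranking (lower first): Espinoza (50) before Horvat and Lindqvist (161).
Horvat and Lindqvist both have ranking points 2005 pts, so the next rule applies.
Horvat and Lindqvist both have date of most recent title Apr 4, 1997, so the next rule applies.
Among Horvat and Lindqvist, alphabetically by surname: Horvat before Lindqvist.
Haddad, Farouk, Johansson and Salazar all have world ranking 118, so the next rule applies.
Haddad, Farouk, Johansson and Salazar all have ranking points 4409 pts, so the next rule applies.
Among Haddad, Farouk, Johansson and Salazar, by date of most recent title (later first): Haddad (Apr 21, 1997) before Farouk, Johansson and Salazar (Apr 17, 1995).
Among Farouk, Johansson and Salazar, alphabetically by surname: Farouk before Johansson before Salazar.
Order: Espinoza, Horvat, Lindqvist, Haddad, Farouk, Johansson, Salazar.

Horvat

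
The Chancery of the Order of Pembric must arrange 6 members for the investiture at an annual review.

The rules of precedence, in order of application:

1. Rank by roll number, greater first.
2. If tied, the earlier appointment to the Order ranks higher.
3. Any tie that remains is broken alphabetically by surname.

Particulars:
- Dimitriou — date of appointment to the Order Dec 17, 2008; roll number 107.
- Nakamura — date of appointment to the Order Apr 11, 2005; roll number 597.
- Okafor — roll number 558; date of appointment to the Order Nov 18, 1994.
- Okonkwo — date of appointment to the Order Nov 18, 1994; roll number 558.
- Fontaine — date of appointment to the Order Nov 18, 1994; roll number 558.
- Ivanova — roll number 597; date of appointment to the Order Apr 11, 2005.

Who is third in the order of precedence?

By roll number (higher first): Ivanova and Nakamura (both 597); then Fontaine, Okafor and Okonkwo (each 558); then Dimitriou (107).
Ivanova and Nakamura both have date of appointment to the Order Apr 11, 2005, so the next rule applies.
Among Ivanova and Nakamura, alphabetically by surname: Ivanova before Nakamura.
Fontaine, Okafor and Okonkwo all have date of appointment to the Order Nov 18, 1994, so the next rule applies.
Among Fontaine, Okafor and Okonkwo, alphabetically by surname: Fontaine before Okafor before Okonkwo.
Order: Ivanova, Nakamura, Fontaine, Okafor, Okonkwo, Dimitriou.

Fontaine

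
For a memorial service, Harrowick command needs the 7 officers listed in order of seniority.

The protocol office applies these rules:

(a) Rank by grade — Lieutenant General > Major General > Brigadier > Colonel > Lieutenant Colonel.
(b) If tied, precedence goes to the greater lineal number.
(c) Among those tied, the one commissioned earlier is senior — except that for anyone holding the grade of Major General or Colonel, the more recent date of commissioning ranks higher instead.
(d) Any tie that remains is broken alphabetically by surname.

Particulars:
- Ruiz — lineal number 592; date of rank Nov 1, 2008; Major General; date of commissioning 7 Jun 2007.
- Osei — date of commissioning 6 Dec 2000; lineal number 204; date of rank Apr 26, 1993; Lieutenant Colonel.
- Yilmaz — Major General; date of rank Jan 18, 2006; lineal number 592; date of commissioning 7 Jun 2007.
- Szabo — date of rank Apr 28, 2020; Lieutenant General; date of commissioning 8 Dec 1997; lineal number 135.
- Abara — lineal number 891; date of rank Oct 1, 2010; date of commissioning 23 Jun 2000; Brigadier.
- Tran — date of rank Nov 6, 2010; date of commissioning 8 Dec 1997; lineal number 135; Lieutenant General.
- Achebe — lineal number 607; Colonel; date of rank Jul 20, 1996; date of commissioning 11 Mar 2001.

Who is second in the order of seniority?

Tran

By grade: Szabo and Tran (Lieutenant General); then Ruiz and Yilmaz (Major General); then Abara (Brigadier); then Achebe (Colonel); then Osei (Lieutenant Colonel).
Szabo and Tran both have lineal number 135, so the next rule applies.
Szabo and Tran both have date of commissioning 8 Dec 1997, so the next rule applies.
Among Szabo and Tran, alphabetically by surname: Szabo before Tran.
Ruiz and Yilmaz both have lineal number 592, so the next rule applies.
Ruiz and Yilmaz both have date of commissioning 7 Jun 2007, so the next rule applies.
Among Ruiz and Yilmaz, alphabetically by surname: Ruiz before Yilmaz.
Order: Szabo, Tran, Ruiz, Yilmaz, Abara, Achebe, Osei.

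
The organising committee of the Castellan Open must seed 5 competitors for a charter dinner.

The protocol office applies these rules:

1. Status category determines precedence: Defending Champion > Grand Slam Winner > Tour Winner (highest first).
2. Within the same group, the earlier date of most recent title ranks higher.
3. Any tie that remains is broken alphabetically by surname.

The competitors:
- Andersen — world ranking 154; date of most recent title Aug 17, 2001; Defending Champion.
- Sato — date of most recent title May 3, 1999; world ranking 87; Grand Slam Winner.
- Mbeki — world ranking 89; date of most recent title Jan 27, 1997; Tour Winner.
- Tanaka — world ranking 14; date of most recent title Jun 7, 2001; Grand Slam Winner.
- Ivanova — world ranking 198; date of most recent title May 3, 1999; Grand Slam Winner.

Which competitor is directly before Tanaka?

Sato

By status category: Andersen (Defending Champion); then Ivanova, Sato and Tanaka (Grand Slam Winner); then Mbeki (Tour Winner).
Among Ivanova, Sato and Tanaka, by date of most recent title (earlier first): Ivanova and Sato (May 3, 1999) before Tanaka (Jun 7, 2001).
Among Ivanova and Sato, alphabetically by surname: Ivanova before Sato.
Order: Andersen, Ivanova, Sato, Tanaka, Mbeki.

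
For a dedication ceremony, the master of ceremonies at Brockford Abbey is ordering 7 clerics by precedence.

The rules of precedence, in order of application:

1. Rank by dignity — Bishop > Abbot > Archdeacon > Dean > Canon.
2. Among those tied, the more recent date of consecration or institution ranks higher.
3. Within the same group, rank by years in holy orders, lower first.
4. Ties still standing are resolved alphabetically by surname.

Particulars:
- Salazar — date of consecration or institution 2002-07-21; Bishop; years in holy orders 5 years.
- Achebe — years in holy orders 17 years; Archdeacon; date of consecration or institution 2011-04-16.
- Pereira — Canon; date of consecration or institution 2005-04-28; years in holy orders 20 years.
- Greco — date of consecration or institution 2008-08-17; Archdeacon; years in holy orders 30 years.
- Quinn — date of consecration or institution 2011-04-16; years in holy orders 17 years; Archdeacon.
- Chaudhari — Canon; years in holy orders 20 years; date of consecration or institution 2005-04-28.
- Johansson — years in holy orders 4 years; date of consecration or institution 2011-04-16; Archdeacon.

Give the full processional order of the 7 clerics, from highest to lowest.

Salazar, Johansson, Achebe, Quinn, Greco, Chaudhari, Pereira

By dignity: Salazar (Bishop); then Johansson, Achebe, Quinn and Greco (Archdeacon); then Chaudhari and Pereira (Canon).
Among Johansson, Achebe, Quinn and Greco, by date of consecration or institution (later first): Johansson, Achebe and Quinn (2011-04-16) before Greco (2008-08-17).
Among Johansson, Achebe and Quinn, by years in holy orders (lower first): Johansson (4 years) before Achebe and Quinn (17 years).
Among Achebe and Quinn, alphabetically by surname: Achebe before Quinn.
Chaudhari and Pereira both have date of consecration or institution 2005-04-28, so the next rule applies.
Chaudhari and Pereira both have years in holy orders 20 years, so the next rule applies.
Among Chaudhari and Pereira, alphabetically by surname: Chaudhari before Pereira.
Full order: Salazar, Johansson, Achebe, Quinn, Greco, Chaudhari, Pereira.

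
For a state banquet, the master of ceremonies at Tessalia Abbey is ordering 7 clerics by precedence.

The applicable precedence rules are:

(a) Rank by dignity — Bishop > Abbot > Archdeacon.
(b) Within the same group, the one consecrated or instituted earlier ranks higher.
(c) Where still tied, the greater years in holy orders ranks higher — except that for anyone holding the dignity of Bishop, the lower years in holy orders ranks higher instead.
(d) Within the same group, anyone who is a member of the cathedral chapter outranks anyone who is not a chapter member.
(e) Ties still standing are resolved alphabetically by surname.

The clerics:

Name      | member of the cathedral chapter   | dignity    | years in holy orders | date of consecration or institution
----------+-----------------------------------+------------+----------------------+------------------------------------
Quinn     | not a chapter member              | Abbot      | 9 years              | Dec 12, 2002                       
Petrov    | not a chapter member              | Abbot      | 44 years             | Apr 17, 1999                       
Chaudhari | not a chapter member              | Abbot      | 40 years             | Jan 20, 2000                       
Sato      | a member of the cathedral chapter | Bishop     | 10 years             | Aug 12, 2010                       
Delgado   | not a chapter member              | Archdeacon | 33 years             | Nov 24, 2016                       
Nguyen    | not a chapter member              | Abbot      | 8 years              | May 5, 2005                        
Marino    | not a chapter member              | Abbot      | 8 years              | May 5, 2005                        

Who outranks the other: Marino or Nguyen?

By dignity: Sato (Bishop); then Petrov, Chaudhari, Quinn, Marino and Nguyen (Abbot); then Delgado (Archdeacon).
Among Petrov, Chaudhari, Quinn, Marino and Nguyen, by date of consecration or institution (earlier first): Petrov (Apr 17, 1999) before Chaudhari (Jan 20, 2000) before Quinn (Dec 12, 2002) before Marino and Nguyen (May 5, 2005).
Marino and Nguyen both have years in holy orders 8 years, so the next rule applies.
Marino and Nguyen are each not a chapter member, so the next rule applies.
Among Marino and Nguyen, alphabetically by surname: Marino before Nguyen.
So Marino takes precedence.

Marino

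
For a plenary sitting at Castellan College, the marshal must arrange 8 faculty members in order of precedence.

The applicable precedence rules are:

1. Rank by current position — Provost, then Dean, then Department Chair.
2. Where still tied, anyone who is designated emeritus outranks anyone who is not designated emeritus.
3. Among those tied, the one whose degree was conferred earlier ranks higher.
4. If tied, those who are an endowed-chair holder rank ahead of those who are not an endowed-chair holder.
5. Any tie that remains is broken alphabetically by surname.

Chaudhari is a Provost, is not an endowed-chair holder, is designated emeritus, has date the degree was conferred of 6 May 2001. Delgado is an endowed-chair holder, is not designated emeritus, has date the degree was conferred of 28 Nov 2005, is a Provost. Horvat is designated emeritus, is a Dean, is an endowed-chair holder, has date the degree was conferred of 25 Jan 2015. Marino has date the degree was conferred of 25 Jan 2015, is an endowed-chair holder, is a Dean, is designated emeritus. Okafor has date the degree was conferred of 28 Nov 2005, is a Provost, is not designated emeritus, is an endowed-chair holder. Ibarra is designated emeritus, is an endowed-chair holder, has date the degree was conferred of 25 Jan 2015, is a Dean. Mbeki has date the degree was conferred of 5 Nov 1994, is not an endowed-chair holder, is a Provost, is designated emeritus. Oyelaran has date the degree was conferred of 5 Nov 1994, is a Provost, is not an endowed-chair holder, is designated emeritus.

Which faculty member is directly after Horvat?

By current position: Mbeki, Oyelaran, Chaudhari, Delgado and Okafor (Provost); then Horvat, Ibarra and Marino (Dean).
Among Mbeki, Oyelaran, Chaudhari, Delgado and Okafor, designated emeritus before not designated emeritus: Mbeki, Oyelaran and Chaudhari (designated emeritus) before Delgado and Okafor (not designated emeritus).
Among Mbeki, Oyelaran and Chaudhari, by date the degree was conferred (earlier first): Mbeki and Oyelaran (5 Nov 1994) before Chaudhari (6 May 2001).
Mbeki and Oyelaran are each not an endowed-chair holder, so the next rule applies.
Among Mbeki and Oyelaran, alphabetically by surname: Mbeki before Oyelaran.
Delgado and Okafor both have date the degree was conferred 28 Nov 2005, so the next rule applies.
Delgado and Okafor are each an endowed-chair holder, so the next rule applies.
Among Delgado and Okafor, alphabetically by surname: Delgado before Okafor.
Horvat, Ibarra and Marino are each designated emeritus, so the next rule applies.
Horvat, Ibarra and Marino all have date the degree was conferred 25 Jan 2015, so the next rule applies.
Horvat, Ibarra and Marino are each an endowed-chair holder, so the next rule applies.
Among Horvat, Ibarra and Marino, alphabetically by surname: Horvat before Ibarra before Marino.
Order: Mbeki, Oyelaran, Chaudhari, Delgado, Okafor, Horvat, Ibarra, Marino.

Ibarra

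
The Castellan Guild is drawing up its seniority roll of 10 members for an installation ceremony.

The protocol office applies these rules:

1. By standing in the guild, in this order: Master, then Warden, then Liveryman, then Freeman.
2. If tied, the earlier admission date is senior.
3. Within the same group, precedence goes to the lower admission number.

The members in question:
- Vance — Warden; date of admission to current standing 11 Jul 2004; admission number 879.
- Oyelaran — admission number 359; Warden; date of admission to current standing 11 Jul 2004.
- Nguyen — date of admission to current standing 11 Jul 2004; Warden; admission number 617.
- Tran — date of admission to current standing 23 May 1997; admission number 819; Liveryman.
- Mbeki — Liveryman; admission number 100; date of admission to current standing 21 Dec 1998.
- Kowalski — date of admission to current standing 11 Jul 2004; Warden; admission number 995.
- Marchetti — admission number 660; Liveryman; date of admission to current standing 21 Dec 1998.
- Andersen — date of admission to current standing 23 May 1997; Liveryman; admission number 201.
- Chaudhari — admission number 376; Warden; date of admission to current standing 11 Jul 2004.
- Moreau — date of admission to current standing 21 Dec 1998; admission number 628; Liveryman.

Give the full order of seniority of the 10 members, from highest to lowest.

By standing in the guild: Oyelaran, Chaudhari, Nguyen, Vance and Kowalski (Warden); then Andersen, Tran, Mbeki, Moreau and Marchetti (Liveryman).
Oyelaran, Chaudhari, Nguyen, Vance and Kowalski all have date of admission to current standing 11 Jul 2004, so the next rule applies.
Among Oyelaran, Chaudhari, Nguyen, Vance and Kowalski, by admission number (lower first): Oyelaran (359) before Chaudhari (376) before Nguyen (617) before Vance (879) before Kowalski (995).
Among Andersen, Tran, Mbeki, Moreau and Marchetti, by date of admission to current standing (earlier first): Andersen and Tran (23 May 1997) before Mbeki, Moreau and Marchetti (21 Dec 1998).
Among Andersen and Tran, by admission number (lower first): Andersen (201) before Tran (819).
Among Mbeki, Moreau and Marchetti, by admission number (lower first): Mbeki (100) before Moreau (628) before Marchetti (660).
Full order: Oyelaran, Chaudhari, Nguyen, Vance, Kowalski, Andersen, Tran, Mbeki, Moreau, Marchetti.

Oyelaran, Chaudhari, Nguyen, Vance, Kowalski, Andersen, Tran, Mbeki, Moreau, Marchetti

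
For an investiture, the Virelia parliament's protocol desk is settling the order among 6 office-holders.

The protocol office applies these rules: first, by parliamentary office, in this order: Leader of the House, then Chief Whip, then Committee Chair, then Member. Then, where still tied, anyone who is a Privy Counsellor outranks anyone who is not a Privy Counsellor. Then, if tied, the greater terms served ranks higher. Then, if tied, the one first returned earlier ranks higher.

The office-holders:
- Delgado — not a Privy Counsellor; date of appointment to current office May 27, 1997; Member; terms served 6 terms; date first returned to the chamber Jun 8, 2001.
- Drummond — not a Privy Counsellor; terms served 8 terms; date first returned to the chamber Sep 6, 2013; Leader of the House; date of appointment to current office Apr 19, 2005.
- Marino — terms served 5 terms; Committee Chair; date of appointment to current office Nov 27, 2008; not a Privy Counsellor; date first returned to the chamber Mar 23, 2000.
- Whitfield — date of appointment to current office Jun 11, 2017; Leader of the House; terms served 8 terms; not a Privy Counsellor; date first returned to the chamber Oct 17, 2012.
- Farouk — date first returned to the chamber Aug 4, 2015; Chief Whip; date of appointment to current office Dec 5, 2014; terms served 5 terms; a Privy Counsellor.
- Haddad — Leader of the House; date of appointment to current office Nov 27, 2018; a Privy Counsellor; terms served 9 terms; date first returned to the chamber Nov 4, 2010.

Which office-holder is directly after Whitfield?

Drummond

By parliamentary office: Haddad, Whitfield and Drummond (Leader of the House); then Farouk (Chief Whip); then Marino (Committee Chair); then Delgado (Member).
Among Haddad, Whitfield and Drummond, a Privy Counsellor before not a Privy Counsellor: Haddad (a Privy Counsellor) before Whitfield and Drummond (not a Privy Counsellor).
Whitfield and Drummond both have terms served 8 terms, so the next rule applies.
Among Whitfield and Drummond, by date first returned to the chamber (earlier first): Whitfield (Oct 17, 2012) before Drummond (Sep 6, 2013).
Order: Haddad, Whitfield, Drummond, Farouk, Marino, Delgado.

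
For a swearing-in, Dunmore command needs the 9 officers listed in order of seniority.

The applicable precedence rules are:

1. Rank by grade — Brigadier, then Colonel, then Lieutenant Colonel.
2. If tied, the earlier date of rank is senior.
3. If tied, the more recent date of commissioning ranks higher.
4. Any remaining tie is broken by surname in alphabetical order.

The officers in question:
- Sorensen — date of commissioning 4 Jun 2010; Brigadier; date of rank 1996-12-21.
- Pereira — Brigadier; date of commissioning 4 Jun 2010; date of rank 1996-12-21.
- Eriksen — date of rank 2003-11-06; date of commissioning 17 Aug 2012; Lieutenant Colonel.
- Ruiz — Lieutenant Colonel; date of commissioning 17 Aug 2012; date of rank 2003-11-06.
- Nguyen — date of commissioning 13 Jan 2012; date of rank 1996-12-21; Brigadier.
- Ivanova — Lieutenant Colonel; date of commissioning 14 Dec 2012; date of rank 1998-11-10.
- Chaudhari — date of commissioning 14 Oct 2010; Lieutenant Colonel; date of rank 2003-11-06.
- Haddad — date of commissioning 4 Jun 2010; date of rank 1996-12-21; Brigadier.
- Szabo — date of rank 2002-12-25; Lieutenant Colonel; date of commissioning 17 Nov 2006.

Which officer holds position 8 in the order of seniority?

By grade: Nguyen, Haddad, Pereira and Sorensen (Brigadier); then Ivanova, Szabo, Eriksen, Ruiz and Chaudhari (Lieutenant Colonel).
Nguyen, Haddad, Pereira and Sorensen all have date of rank 1996-12-21, so the next rule applies.
Among Nguyen, Haddad, Pereira and Sorensen, by date of commissioning (later first): Nguyen (13 Jan 2012) before Haddad, Pereira and Sorensen (4 Jun 2010).
Among Haddad, Pereira and Sorensen, alphabetically by surname: Haddad before Pereira before Sorensen.
Among Ivanova, Szabo, Eriksen, Ruiz and Chaudhari, by date of rank (earlier first): Ivanova (1998-11-10) before Szabo (2002-12-25) before Eriksen, Ruiz and Chaudhari (2003-11-06).
Among Eriksen, Ruiz and Chaudhari, by date of commissioning (later first): Eriksen and Ruiz (17 Aug 2012) before Chaudhari (14 Oct 2010).
Among Eriksen and Ruiz, alphabetically by surname: Eriksen before Ruiz.
Order: Nguyen, Haddad, Pereira, Sorensen, Ivanova, Szabo, Eriksen, Ruiz, Chaudhari.

Ruiz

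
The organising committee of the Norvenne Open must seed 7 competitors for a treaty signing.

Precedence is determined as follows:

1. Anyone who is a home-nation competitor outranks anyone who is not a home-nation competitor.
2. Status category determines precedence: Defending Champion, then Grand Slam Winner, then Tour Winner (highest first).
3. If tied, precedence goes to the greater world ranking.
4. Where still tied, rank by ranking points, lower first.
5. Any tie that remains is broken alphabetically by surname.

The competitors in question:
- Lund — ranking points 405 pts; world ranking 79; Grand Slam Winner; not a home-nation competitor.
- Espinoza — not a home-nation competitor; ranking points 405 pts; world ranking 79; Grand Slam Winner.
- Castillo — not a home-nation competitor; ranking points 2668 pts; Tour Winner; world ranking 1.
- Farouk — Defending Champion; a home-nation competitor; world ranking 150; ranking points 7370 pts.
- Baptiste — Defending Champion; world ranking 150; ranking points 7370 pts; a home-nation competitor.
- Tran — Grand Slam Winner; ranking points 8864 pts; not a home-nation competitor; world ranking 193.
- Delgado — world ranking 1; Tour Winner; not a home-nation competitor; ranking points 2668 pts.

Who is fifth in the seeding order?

Lund

By the first rule: Baptiste and Farouk (both a home-nation competitor); then Tran, Espinoza, Lund, Castillo and Delgado (each not a home-nation competitor).
Baptiste and Farouk are each Defending Champion, so the next rule applies.
Baptiste and Farouk both have world ranking 150, so the next rule applies.
Baptiste and Farouk both have ranking points 7370 pts, so the next rule applies.
Among Baptiste and Farouk, alphabetically by surname: Baptiste before Farouk.
Among Tran, Espinoza, Lund, Castillo and Delgado, by status category: Tran, Espinoza and Lund (Grand Slam Winner) before Castillo and Delgado (Tour Winner).
Among Tran, Espinoza and Lund, by world ranking (higher first): Tran (193) before Espinoza and Lund (79).
Espinoza and Lund both have ranking points 405 pts, so the next rule applies.
Among Espinoza and Lund, alphabetically by surname: Espinoza before Lund.
Castillo and Delgado both have world ranking 1, so the next rule applies.
Castillo and Delgado both have ranking points 2668 pts, so the next rule applies.
Among Castillo and Delgado, alphabetically by surname: Castillo before Delgado.
Order: Baptiste, Farouk, Tran, Espinoza, Lund, Castillo, Delgado.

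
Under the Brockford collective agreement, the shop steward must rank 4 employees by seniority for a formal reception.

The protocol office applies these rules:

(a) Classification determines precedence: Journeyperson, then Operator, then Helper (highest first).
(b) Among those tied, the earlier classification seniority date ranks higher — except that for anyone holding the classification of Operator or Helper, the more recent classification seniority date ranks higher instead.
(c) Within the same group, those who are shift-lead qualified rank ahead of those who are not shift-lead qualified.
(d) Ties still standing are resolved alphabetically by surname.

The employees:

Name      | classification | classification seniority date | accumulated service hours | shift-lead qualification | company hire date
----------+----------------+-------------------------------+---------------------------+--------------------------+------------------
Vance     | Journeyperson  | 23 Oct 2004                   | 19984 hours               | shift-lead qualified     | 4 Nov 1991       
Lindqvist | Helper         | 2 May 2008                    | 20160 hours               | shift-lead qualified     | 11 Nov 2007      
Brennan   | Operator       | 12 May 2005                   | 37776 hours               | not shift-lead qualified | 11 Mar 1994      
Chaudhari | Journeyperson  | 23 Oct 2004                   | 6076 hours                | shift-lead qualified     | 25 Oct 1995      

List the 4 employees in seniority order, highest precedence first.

By classification: Chaudhari and Vance (Journeyperson); then Brennan (Operator); then Lindqvist (Helper).
Chaudhari and Vance both have classification seniority date 23 Oct 2004, so the next rule applies.
Chaudhari and Vance are each shift-lead qualified, so the next rule applies.
Among Chaudhari and Vance, alphabetically by surname: Chaudhari before Vance.
Full order: Chaudhari, Vance, Brennan, Lindqvist.

Chaudhari, Vance, Brennan, Lindqvist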